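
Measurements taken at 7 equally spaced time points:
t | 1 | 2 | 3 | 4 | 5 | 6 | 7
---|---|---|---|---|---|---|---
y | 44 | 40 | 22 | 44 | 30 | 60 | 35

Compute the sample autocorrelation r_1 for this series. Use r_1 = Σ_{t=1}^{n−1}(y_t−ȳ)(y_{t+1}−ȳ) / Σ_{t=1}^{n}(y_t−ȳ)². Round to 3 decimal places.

Mean ȳ = (44 + 40 + 22 + 44 + 30 + 60 + 35)/7 = 39.2857
Deviations from mean: 4.7143, 0.7143, -17.2857, 4.7143, -9.2857, 20.7143, -4.2857
Numerator Σ_{t=1}^{6}(y_t−ȳ)(y_{t+1}−ȳ) = -415.3673
Denominator Σ(y_t−ȳ)² = 877.4286
r_1 = -415.3673 / 877.4286 = -0.473

-0.473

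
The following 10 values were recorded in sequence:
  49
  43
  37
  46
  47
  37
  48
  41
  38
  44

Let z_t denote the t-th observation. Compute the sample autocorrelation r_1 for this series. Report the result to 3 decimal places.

-0.346

Mean z̄ = (49 + 43 + 37 + 46 + 47 + 37 + 48 + 41 + 38 + 44)/10 = 43.0000
Numerator Σ_{t=1}^{9}(z_t−z̄)(z_{t+1}−z̄) = -65.0000
Denominator Σ(z_t−z̄)² = 188.0000
r_1 = -65.0000 / 188.0000 = -0.346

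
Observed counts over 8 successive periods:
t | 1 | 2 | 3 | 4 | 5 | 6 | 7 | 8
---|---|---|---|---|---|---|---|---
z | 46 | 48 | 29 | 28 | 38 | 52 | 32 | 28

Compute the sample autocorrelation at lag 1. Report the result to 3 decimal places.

0.082

Mean z̄ = (46 + 48 + 29 + 28 + 38 + 52 + 32 + 28)/8 = 37.6250
Deviations from mean: 8.3750, 10.3750, -8.6250, -9.6250, 0.3750, 14.3750, -5.6250, -9.6250
Σ(z_t−z̄)(z_{t+1}−z̄) = (86.8906) + (-89.4844) + (83.0156) + (-3.6094) + (5.3906) + (-80.8594) + (54.1406) = 55.4844
Denominator Σ(z_t−z̄)² = 675.8750
r_1 = 55.4844 / 675.8750 = 0.082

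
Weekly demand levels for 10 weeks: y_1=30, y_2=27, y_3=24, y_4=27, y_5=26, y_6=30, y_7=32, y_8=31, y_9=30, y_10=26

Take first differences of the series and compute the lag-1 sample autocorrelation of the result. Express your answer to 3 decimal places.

0.080

First differences Δy: -3, -3, 3, -1, 4, 2, -1, -1, -4
Mean of differences = -0.4444
Numerator Σ(Δy_t−Δȳ)(Δy_{t+1}−Δȳ) = 5.1358
Denominator Σ(Δy_t−Δȳ)² = 64.2222
r_1(Δy) = 5.1358 / 64.2222 = 0.080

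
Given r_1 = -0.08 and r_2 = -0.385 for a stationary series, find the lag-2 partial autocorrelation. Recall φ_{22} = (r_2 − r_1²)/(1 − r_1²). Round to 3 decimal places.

-0.394

φ_{22} = (r_2 − r_1²) / (1 − r_1²)
r_1² = (-0.08)² = 0.0064
Numerator = -0.385 − 0.0064 = -0.3914; denominator = 1 − 0.0064 = 0.9936
φ_{22} = -0.3914 / 0.9936 = -0.394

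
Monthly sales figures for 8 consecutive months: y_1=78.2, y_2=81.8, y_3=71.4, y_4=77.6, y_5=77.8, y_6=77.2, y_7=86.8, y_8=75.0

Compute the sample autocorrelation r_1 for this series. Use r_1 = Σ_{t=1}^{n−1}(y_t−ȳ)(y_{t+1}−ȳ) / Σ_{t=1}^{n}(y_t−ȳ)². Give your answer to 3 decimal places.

Mean ȳ = (78.2 + 81.8 + 71.4 + 77.6 + 77.8 + 77.2 + 86.8 + 75.0)/8 = 78.2250
Deviations from mean: -0.0250, 3.5750, -6.8250, -0.6250, -0.4250, -1.0250, 8.5750, -3.2250
Numerator Σ_{t=1}^{7}(y_t−ȳ)(y_{t+1}−ȳ) = -55.9656
Denominator Σ(y_t−ȳ)² = 144.9150
r_1 = -55.9656 / 144.9150 = -0.386

-0.386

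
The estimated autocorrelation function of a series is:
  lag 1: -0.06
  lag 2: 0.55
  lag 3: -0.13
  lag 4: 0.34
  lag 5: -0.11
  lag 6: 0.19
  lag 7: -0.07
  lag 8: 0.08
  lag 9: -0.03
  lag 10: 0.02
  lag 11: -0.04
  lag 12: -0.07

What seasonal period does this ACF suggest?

The largest autocorrelation is r_2 = 0.55, with weaker echoes at lags 4 (0.34) and 6 (0.19); the remaining lags stay at or below 0.08.
The dominant spike at lag 2 indicates a seasonal period of 2.

2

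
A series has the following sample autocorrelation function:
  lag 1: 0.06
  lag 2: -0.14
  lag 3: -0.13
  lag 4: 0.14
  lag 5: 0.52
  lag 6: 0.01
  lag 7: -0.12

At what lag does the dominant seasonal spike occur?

5

The largest autocorrelation is r_5 = 0.52; the remaining lags stay at or below 0.14.
The dominant spike at lag 5 indicates a seasonal period of 5.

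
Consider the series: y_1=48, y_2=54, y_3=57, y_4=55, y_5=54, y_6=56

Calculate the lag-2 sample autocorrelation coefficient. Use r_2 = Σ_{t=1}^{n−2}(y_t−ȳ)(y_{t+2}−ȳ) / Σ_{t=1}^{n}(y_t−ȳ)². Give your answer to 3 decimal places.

-0.320

Mean ȳ = (48 + 54 + 57 + 55 + 54 + 56)/6 = 54.0000
Deviations from mean: -6.0000, 0.0000, 3.0000, 1.0000, 0.0000, 2.0000
Σ(y_t−ȳ)(y_{t+2}−ȳ) = (-18.0000) + (0.0000) + (0.0000) + (2.0000) = -16.0000
Denominator Σ(y_t−ȳ)² = 50.0000
r_2 = -16.0000 / 50.0000 = -0.320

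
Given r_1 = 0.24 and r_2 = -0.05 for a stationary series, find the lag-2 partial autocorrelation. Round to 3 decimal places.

φ_{22} = (r_2 − r_1²) / (1 − r_1²)
r_1² = (0.24)² = 0.0576
Numerator = -0.05 − 0.0576 = -0.1076; denominator = 1 − 0.0576 = 0.9424
φ_{22} = -0.1076 / 0.9424 = -0.114

-0.114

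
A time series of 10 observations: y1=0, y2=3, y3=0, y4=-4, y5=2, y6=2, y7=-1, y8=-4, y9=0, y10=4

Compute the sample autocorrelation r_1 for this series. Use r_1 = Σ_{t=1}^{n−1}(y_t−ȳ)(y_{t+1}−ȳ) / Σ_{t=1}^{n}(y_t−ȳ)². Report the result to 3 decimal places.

-0.025

Mean ȳ = (0 + 3 + 0 − 4 + 2 + 2 − 1 − 4 + 0 + 4)/10 = 0.2000
Numerator Σ_{t=1}^{9}(y_t−ȳ)(y_{t+1}−ȳ) = -1.6400
Denominator Σ(y_t−ȳ)² = 65.6000
r_1 = -1.6400 / 65.6000 = -0.025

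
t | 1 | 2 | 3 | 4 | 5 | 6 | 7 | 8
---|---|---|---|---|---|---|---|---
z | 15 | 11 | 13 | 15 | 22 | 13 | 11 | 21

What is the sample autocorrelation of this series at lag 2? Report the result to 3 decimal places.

Mean z̄ = (15 + 11 + 13 + 15 + 22 + 13 + 11 + 21)/8 = 15.1250
Numerator Σ_{t=1}^{6}(z_t−z̄)(z_{t+2}−z̄) = -54.4063
Denominator Σ(z_t−z̄)² = 124.8750
r_2 = -54.4063 / 124.8750 = -0.436

-0.436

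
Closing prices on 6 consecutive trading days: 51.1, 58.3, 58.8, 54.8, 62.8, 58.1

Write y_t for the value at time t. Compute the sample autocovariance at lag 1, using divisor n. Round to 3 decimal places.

Mean ȳ = (51.1 + 58.3 + 58.8 + 54.8 + 62.8 + 58.1)/6 = 57.3167
Deviations: -6.2167, 0.9833, 1.4833, -2.5167, 5.4833, 0.7833
Σ_{t=1}^{5}(y_t−ȳ)(y_{t+1}−ȳ) = -17.8919
γ_1 = -17.8919 / 6 = -2.982

-2.982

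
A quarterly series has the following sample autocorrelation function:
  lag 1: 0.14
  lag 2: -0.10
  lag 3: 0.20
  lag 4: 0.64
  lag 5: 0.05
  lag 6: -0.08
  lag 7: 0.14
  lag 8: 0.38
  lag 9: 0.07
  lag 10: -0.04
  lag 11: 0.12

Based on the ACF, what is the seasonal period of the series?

The largest autocorrelation is r_4 = 0.64, with a weaker echo at lag 8 (0.38); the remaining lags stay at or below 0.20.
The dominant spike at lag 4 indicates a seasonal period of 4.

4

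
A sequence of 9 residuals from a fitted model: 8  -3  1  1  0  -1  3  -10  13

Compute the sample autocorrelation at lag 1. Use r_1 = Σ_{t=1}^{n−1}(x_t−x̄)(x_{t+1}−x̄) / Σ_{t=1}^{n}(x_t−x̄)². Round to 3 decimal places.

-0.529

Mean x̄ = (8 − 3 + 1 + 1 + 0 − 1 + 3 − 10 + 13)/9 = 1.3333
Numerator Σ_{t=1}^{8}(x_t−x̄)(x_{t+1}−x̄) = -178.7778
Denominator Σ(x_t−x̄)² = 338.0000
r_1 = -178.7778 / 338.0000 = -0.529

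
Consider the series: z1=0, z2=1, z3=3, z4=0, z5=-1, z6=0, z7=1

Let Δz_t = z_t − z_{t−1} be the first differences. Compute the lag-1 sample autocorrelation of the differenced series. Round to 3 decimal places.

First differences Δz: 1, 2, -3, -1, 1, 1
Mean of differences = 0.1667
Numerator Σ(Δz_t−Δz̄)(Δz_{t+1}−Δz̄) = -0.8611
Denominator Σ(Δz_t−Δz̄)² = 16.8333
r_1(Δz) = -0.8611 / 16.8333 = -0.051

-0.051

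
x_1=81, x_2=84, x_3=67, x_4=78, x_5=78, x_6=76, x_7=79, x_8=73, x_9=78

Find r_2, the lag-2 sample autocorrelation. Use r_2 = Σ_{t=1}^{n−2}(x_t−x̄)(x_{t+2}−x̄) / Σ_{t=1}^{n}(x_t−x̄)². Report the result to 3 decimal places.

-0.187

Mean x̄ = (81 + 84 + 67 + 78 + 78 + 76 + 79 + 73 + 78)/9 = 77.1111
Σ(x_t−x̄)(x_{t+2}−x̄) = (-39.3210) + (6.1235) + (-8.9877) + (-0.9877) + (1.6790) + (4.5679) + (1.6790) = -35.2469
Denominator Σ(x_t−x̄)² = 188.8889
r_2 = -35.2469 / 188.8889 = -0.187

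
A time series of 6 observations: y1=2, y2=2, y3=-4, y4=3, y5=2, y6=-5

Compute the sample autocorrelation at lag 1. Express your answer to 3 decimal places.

Mean ȳ = (2 + 2 − 4 + 3 + 2 − 5)/6 = 0.0000
Numerator Σ_{t=1}^{5}(y_t−ȳ)(y_{t+1}−ȳ) = -20.0000
Denominator Σ(y_t−ȳ)² = 62.0000
r_1 = -20.0000 / 62.0000 = -0.323

-0.323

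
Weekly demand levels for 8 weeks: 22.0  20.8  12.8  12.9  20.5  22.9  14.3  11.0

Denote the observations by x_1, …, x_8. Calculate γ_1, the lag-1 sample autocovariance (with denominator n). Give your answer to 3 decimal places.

Mean x̄ = (22.0 + 20.8 + 12.8 + 12.9 + 20.5 + 22.9 + 14.3 + 11.0)/8 = 17.1500
Deviations: 4.8500, 3.6500, -4.3500, -4.2500, 3.3500, 5.7500, -2.8500, -6.1500
Σ_{t=1}^{7}(x_t−x̄)(x_{t+1}−x̄) = 26.4775
γ_1 = 26.4775 / 8 = 3.310

3.310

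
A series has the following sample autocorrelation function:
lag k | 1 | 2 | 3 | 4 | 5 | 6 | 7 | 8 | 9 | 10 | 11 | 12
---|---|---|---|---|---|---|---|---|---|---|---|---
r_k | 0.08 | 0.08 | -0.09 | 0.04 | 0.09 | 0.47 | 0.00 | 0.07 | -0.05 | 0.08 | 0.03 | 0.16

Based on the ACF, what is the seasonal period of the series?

The largest autocorrelation is r_6 = 0.47, with a weaker echo at lag 12 (0.16); the remaining lags stay at or below 0.09.
The dominant spike at lag 6 indicates a seasonal period of 6.

6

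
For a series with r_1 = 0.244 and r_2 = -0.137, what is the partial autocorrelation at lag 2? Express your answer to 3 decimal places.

-0.209

φ_{22} = (r_2 − r_1²) / (1 − r_1²)
r_1² = (0.244)² = 0.059536
Numerator = -0.137 − 0.0595 = -0.1965; denominator = 1 − 0.0595 = 0.9405
φ_{22} = -0.1965 / 0.9405 = -0.209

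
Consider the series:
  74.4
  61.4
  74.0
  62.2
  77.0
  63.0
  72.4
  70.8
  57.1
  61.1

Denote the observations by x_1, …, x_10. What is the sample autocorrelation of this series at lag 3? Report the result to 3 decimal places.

-0.228

Mean x̄ = (74.4 + 61.4 + 74.0 + 62.2 + 77.0 + 63.0 + 72.4 + 70.8 + 57.1 + 61.1)/10 = 67.3400
Σ(x_t−x̄)(x_{t+3}−x̄) = (-36.2884) + (-57.3804) + (-28.9044) + (-26.0084) + (33.4236) + (44.4416) + (-31.5744) = -102.2908
Denominator Σ(x_t−x̄)² = 449.4240
r_3 = -102.2908 / 449.4240 = -0.228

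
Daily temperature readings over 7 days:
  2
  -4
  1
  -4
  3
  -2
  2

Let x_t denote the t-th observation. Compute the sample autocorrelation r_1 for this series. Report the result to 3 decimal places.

-0.745

Mean x̄ = (2 − 4 + 1 − 4 + 3 − 2 + 2)/7 = -0.2857
Deviations from mean: 2.2857, -3.7143, 1.2857, -3.7143, 3.2857, -1.7143, 2.2857
Numerator Σ_{t=1}^{6}(x_t−x̄)(x_{t+1}−x̄) = -39.7959
Denominator Σ(x_t−x̄)² = 53.4286
r_1 = -39.7959 / 53.4286 = -0.745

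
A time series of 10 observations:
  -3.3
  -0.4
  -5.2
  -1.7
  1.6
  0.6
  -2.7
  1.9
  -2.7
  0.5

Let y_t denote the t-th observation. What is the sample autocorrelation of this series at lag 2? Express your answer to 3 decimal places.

0.095

Mean ȳ = (-3.3 − 0.4 − 5.2 − 1.7 + 1.6 + 0.6 − 2.7 + 1.9 − 2.7 + 0.5)/10 = -1.1400
Numerator Σ_{t=1}^{8}(y_t−ȳ)(y_{t+2}−ȳ) = 4.6908
Denominator Σ(y_t−ȳ)² = 49.3440
r_2 = 4.6908 / 49.3440 = 0.095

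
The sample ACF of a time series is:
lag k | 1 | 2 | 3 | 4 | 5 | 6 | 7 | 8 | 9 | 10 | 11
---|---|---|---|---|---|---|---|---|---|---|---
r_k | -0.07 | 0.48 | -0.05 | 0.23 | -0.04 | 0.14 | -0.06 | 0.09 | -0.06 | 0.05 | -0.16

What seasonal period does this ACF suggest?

The largest autocorrelation is r_2 = 0.48, with a weaker echo at lag 4 (0.23); the remaining lags stay at or below 0.14.
The dominant spike at lag 2 indicates a seasonal period of 2.

2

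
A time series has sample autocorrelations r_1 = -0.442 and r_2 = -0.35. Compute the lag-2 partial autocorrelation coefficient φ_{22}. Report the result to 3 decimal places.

φ_{22} = (r_2 − r_1²) / (1 − r_1²)
r_1² = (-0.442)² = 0.195364
Numerator = -0.35 − 0.1954 = -0.5454; denominator = 1 − 0.1954 = 0.8046
φ_{22} = -0.5454 / 0.8046 = -0.678

-0.678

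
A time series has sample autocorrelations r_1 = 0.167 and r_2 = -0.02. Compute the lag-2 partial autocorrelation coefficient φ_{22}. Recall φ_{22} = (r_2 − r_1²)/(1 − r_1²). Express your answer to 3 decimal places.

φ_{22} = (r_2 − r_1²) / (1 − r_1²)
r_1² = (0.167)² = 0.027889
Numerator = -0.02 − 0.0279 = -0.0479; denominator = 1 − 0.0279 = 0.9721
φ_{22} = -0.0479 / 0.9721 = -0.049

-0.049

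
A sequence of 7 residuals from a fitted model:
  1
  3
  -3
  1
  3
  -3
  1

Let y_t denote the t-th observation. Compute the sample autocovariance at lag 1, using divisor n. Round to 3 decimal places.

Mean ȳ = (1 + 3 − 3 + 1 + 3 − 3 + 1)/7 = 0.4286
Deviations: 0.5714, 2.5714, -3.4286, 0.5714, 2.5714, -3.4286, 0.5714
Σ_{t=1}^{6}(y_t−ȳ)(y_{t+1}−ȳ) = -18.6122
γ_1 = -18.6122 / 7 = -2.659

-2.659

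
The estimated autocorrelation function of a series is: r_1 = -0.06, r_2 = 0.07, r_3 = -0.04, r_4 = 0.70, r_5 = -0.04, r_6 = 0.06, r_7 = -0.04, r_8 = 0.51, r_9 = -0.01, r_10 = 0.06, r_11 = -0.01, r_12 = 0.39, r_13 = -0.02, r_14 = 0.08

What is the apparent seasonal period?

4

The largest autocorrelation is r_4 = 0.70, with weaker echoes at lags 8 (0.51) and 12 (0.39); the remaining lags stay at or below 0.08.
The dominant spike at lag 4 indicates a seasonal period of 4.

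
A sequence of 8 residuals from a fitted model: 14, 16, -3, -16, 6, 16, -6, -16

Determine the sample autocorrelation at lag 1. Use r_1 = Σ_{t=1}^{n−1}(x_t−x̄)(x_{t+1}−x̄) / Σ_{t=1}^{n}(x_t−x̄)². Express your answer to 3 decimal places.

Mean x̄ = (14 + 16 − 3 − 16 + 6 + 16 − 6 − 16)/8 = 1.3750
Deviations from mean: 12.6250, 14.6250, -4.3750, -17.3750, 4.6250, 14.6250, -7.3750, -17.3750
Numerator Σ_{t=1}^{7}(x_t−x̄)(x_{t+1}−x̄) = 204.2344
Denominator Σ(x_t−x̄)² = 1285.8750
r_1 = 204.2344 / 1285.8750 = 0.159

0.159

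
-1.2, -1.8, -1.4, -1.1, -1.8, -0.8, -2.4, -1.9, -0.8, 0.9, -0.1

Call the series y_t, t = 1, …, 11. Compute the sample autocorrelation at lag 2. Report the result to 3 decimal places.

-0.099

Mean ȳ = (-1.2 − 1.8 − 1.4 − 1.1 − 1.8 − 0.8 − 2.4 − 1.9 − 0.8 + 0.9 − 0.1)/11 = -1.1273
Numerator Σ_{t=1}^{9}(y_t−ȳ)(y_{t+2}−ȳ) = -0.8497
Denominator Σ(y_t−ȳ)² = 8.5818
r_2 = -0.8497 / 8.5818 = -0.099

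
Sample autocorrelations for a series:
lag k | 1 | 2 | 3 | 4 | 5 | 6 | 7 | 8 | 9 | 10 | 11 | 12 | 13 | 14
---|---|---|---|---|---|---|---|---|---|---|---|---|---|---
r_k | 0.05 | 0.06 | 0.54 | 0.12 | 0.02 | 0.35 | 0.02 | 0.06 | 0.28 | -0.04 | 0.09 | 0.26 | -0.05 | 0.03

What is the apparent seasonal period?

The largest autocorrelation is r_3 = 0.54, with weaker echoes at lags 6 (0.35), 9 (0.28) and 12 (0.26); the remaining lags stay at or below 0.12.
The dominant spike at lag 3 indicates a seasonal period of 3.

3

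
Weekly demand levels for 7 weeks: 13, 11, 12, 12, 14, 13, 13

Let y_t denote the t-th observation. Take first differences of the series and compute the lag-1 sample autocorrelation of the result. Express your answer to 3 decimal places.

First differences Δy: -2, 1, 0, 2, -1, 0
Mean of differences = 0.0000
Numerator Σ(Δy_t−Δȳ)(Δy_{t+1}−Δȳ) = -4.0000
Denominator Σ(Δy_t−Δȳ)² = 10.0000
r_1(Δy) = -4.0000 / 10.0000 = -0.400

-0.400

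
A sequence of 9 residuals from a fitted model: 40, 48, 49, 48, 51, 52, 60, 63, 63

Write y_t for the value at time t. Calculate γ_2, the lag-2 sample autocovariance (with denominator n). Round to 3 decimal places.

Mean ȳ = (40 + 48 + 49 + 48 + 51 + 52 + 60 + 63 + 63)/9 = 52.6667
Σ_{t=1}^{7}(y_t−ȳ)(y_{t+2}−ȳ) = 134.1111
γ_2 = 134.1111 / 9 = 14.901

14.901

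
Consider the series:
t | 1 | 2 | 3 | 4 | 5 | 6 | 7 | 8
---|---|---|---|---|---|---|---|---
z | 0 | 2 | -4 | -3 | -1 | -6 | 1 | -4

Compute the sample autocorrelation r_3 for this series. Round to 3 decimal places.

Mean z̄ = (0 + 2 − 4 − 3 − 1 − 6 + 1 − 4)/8 = -1.8750
Σ(z_t−z̄)(z_{t+3}−z̄) = (-2.1094) + (3.3906) + (8.7656) + (-3.2344) + (-1.8594) = 4.9531
Denominator Σ(z_t−z̄)² = 54.8750
r_3 = 4.9531 / 54.8750 = 0.090

0.090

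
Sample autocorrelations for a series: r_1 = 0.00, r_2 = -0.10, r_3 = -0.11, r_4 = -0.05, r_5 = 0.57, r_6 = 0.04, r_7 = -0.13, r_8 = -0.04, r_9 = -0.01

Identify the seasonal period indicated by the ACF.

The largest autocorrelation is r_5 = 0.57; the remaining lags stay at or below 0.04.
The dominant spike at lag 5 indicates a seasonal period of 5.

5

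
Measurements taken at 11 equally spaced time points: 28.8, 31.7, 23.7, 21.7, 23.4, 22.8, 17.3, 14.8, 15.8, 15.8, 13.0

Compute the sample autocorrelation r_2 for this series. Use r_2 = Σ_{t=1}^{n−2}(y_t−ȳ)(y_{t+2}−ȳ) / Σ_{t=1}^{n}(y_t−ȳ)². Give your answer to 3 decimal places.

Mean ȳ = (28.8 + 31.7 + 23.7 + 21.7 + 23.4 + 22.8 + 17.3 + 14.8 + 15.8 + 15.8 + 13.0)/11 = 20.8000
Numerator Σ_{t=1}^{9}(y_t−ȳ)(y_{t+2}−ȳ) = 107.7500
Denominator Σ(y_t−ȳ)² = 361.8800
r_2 = 107.7500 / 361.8800 = 0.298

0.298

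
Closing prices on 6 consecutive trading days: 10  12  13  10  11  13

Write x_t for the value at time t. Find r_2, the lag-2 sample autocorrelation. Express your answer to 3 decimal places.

Mean x̄ = (10 + 12 + 13 + 10 + 11 + 13)/6 = 11.5000
Deviations from mean: -1.5000, 0.5000, 1.5000, -1.5000, -0.5000, 1.5000
Σ(x_t−x̄)(x_{t+2}−x̄) = (-2.2500) + (-0.7500) + (-0.7500) + (-2.2500) = -6.0000
Denominator Σ(x_t−x̄)² = 9.5000
r_2 = -6.0000 / 9.5000 = -0.632

-0.632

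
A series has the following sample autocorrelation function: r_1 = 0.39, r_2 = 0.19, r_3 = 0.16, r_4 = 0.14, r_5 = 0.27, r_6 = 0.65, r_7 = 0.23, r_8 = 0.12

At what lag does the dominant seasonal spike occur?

The largest autocorrelation is r_6 = 0.65; the remaining lags stay at or below 0.39. The elevated value at lag 1 (0.39), dropping to 0.19 at lag 2, reflects decaying short-term dependence rather than seasonality.
The dominant spike at lag 6 indicates a seasonal period of 6.

6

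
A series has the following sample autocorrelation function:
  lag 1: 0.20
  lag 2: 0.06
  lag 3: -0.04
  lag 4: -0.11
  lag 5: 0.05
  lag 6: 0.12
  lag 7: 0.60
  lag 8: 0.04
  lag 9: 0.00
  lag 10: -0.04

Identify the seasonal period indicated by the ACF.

7

The largest autocorrelation is r_7 = 0.60; the remaining lags stay at or below 0.20. The elevated value at lag 1 (0.20), dropping to 0.06 at lag 2, reflects decaying short-term dependence rather than seasonality.
The dominant spike at lag 7 indicates a seasonal period of 7.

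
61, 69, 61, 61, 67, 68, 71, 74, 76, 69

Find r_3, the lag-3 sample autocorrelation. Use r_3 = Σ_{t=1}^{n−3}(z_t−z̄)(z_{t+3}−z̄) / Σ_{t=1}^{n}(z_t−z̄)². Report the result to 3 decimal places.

Mean z̄ = (61 + 69 + 61 + 61 + 67 + 68 + 71 + 74 + 76 + 69)/10 = 67.7000
Numerator Σ_{t=1}^{7}(z_t−z̄)(z_{t+3}−z̄) = 22.2300
Denominator Σ(z_t−z̄)² = 258.1000
r_3 = 22.2300 / 258.1000 = 0.086

0.086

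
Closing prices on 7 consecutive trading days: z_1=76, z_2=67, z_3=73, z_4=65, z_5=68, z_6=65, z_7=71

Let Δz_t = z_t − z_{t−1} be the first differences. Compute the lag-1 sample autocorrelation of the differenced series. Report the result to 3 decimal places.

First differences Δz: -9, 6, -8, 3, -3, 6
Mean of differences = -0.8333
Numerator Σ(Δz_t−Δz̄)(Δz_{t+1}−Δz̄) = -155.3611
Denominator Σ(Δz_t−Δz̄)² = 230.8333
r_1(Δz) = -155.3611 / 230.8333 = -0.673

-0.673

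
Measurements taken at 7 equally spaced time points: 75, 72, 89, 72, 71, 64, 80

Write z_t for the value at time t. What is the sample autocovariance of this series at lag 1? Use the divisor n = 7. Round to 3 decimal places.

Mean z̄ = (75 + 72 + 89 + 72 + 71 + 64 + 80)/7 = 74.7143
Deviations: 0.2857, -2.7143, 14.2857, -2.7143, -3.7143, -10.7143, 5.2857
Σ_{t=1}^{6}(z_t−z̄)(z_{t+1}−z̄) = -85.0816
γ_1 = -85.0816 / 7 = -12.155

-12.155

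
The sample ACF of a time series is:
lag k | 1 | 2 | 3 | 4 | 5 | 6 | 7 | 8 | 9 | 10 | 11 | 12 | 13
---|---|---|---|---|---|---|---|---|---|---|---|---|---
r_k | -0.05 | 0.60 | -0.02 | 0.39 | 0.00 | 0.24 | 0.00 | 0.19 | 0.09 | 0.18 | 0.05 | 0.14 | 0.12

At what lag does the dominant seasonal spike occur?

The largest autocorrelation is r_2 = 0.60, with weaker echoes at lags 4 (0.39), 6 (0.24), 8 (0.19) and 10 (0.18); the remaining lags stay at or below 0.14.
The dominant spike at lag 2 indicates a seasonal period of 2.

2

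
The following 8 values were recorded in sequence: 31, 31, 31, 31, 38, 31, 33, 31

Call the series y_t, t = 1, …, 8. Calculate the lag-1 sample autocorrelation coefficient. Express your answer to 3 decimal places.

Mean ȳ = (31 + 31 + 31 + 31 + 38 + 31 + 33 + 31)/8 = 32.1250
Numerator Σ_{t=1}^{7}(y_t−ȳ)(y_{t+1}−ȳ) = -11.3906
Denominator Σ(y_t−ȳ)² = 42.8750
r_1 = -11.3906 / 42.8750 = -0.266

-0.266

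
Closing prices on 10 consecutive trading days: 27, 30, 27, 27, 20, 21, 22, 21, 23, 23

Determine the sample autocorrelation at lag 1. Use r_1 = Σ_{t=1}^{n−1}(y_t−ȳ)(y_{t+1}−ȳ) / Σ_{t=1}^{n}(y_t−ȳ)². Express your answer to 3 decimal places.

0.594

Mean ȳ = (27 + 30 + 27 + 27 + 20 + 21 + 22 + 21 + 23 + 23)/10 = 24.1000
Numerator Σ_{t=1}^{9}(y_t−ȳ)(y_{t+1}−ȳ) = 61.0900
Denominator Σ(y_t−ȳ)² = 102.9000
r_1 = 61.0900 / 102.9000 = 0.594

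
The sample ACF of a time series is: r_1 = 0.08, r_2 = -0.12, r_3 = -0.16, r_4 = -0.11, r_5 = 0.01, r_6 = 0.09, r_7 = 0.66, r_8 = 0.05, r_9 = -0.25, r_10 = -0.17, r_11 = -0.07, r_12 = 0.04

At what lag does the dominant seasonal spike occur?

The largest autocorrelation is r_7 = 0.66; the remaining lags stay at or below 0.09.
The dominant spike at lag 7 indicates a seasonal period of 7.

7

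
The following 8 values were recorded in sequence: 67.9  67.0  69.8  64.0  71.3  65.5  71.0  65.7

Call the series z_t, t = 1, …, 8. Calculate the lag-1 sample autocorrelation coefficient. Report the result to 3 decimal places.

Mean z̄ = (67.9 + 67.0 + 69.8 + 64.0 + 71.3 + 65.5 + 71.0 + 65.7)/8 = 67.7750
Numerator Σ_{t=1}^{7}(z_t−z̄)(z_{t+1}−z̄) = -44.6656
Denominator Σ(z_t−z̄)² = 51.2750
r_1 = -44.6656 / 51.2750 = -0.871

-0.871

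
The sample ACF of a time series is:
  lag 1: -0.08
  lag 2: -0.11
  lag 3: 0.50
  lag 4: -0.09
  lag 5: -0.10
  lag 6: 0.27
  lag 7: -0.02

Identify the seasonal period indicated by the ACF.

3

The largest autocorrelation is r_3 = 0.50, with a weaker echo at lag 6 (0.27); the remaining lags stay at or below -0.02.
The dominant spike at lag 3 indicates a seasonal period of 3.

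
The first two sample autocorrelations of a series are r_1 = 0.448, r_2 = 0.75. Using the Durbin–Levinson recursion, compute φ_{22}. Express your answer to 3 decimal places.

0.687

φ_{22} = (r_2 − r_1²) / (1 − r_1²)
r_1² = (0.448)² = 0.200704
Numerator = 0.75 − 0.2007 = 0.5493; denominator = 1 − 0.2007 = 0.7993
φ_{22} = 0.5493 / 0.7993 = 0.687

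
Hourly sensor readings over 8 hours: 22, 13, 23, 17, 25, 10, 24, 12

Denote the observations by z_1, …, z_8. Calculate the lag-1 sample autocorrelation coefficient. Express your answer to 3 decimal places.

Mean z̄ = (22 + 13 + 23 + 17 + 25 + 10 + 24 + 12)/8 = 18.2500
Numerator Σ_{t=1}^{7}(z_t−z̄)(z_{t+1}−z̄) = -198.0625
Denominator Σ(z_t−z̄)² = 251.5000
r_1 = -198.0625 / 251.5000 = -0.788

-0.788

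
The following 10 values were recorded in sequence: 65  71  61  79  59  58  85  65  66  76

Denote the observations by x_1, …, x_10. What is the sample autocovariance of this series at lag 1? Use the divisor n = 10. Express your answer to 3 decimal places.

Mean x̄ = (65 + 71 + 61 + 79 + 59 + 58 + 85 + 65 + 66 + 76)/10 = 68.5000
Σ_{t=1}^{9}(x_t−x̄)(x_{t+1}−x̄) = -347.2500
γ_1 = -347.2500 / 10 = -34.725

-34.725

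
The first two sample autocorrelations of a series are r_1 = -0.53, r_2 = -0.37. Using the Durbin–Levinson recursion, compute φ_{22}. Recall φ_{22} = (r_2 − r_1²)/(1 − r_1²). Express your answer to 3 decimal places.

-0.905

φ_{22} = (r_2 − r_1²) / (1 − r_1²)
r_1² = (-0.53)² = 0.2809
Numerator = -0.37 − 0.2809 = -0.6509; denominator = 1 − 0.2809 = 0.7191
φ_{22} = -0.6509 / 0.7191 = -0.905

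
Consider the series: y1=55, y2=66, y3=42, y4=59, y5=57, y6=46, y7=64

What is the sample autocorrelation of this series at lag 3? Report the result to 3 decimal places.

0.366

Mean ȳ = (55 + 66 + 42 + 59 + 57 + 46 + 64)/7 = 55.5714
Deviations from mean: -0.5714, 10.4286, -13.5714, 3.4286, 1.4286, -9.5714, 8.4286
Σ(y_t−ȳ)(y_{t+3}−ȳ) = (-1.9592) + (14.8980) + (129.8980) + (28.8980) = 171.7347
Denominator Σ(y_t−ȳ)² = 469.7143
r_3 = 171.7347 / 469.7143 = 0.366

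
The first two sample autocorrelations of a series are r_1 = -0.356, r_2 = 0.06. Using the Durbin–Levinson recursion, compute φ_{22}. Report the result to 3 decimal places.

-0.076

φ_{22} = (r_2 − r_1²) / (1 − r_1²)
r_1² = (-0.356)² = 0.126736
Numerator = 0.06 − 0.1267 = -0.0667; denominator = 1 − 0.1267 = 0.8733
φ_{22} = -0.0667 / 0.8733 = -0.076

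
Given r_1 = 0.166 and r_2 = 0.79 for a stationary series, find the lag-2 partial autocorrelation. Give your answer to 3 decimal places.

φ_{22} = (r_2 − r_1²) / (1 − r_1²)
r_1² = (0.166)² = 0.027556
Numerator = 0.79 − 0.0276 = 0.7624; denominator = 1 − 0.0276 = 0.9724
φ_{22} = 0.7624 / 0.9724 = 0.784

0.784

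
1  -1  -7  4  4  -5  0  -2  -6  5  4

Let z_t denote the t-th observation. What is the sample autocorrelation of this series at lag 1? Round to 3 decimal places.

-0.140

Mean z̄ = (1 − 1 − 7 + 4 + 4 − 5 + 0 − 2 − 6 + 5 + 4)/11 = -0.2727
Numerator Σ_{t=1}^{10}(z_t−z̄)(z_{t+1}−z̄) = -26.2562
Denominator Σ(z_t−z̄)² = 188.1818
r_1 = -26.2562 / 188.1818 = -0.140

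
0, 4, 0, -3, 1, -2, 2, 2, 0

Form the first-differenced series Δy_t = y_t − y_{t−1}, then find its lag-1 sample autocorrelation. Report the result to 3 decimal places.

First differences Δy: 4, -4, -3, 4, -3, 4, 0, -2
Mean of differences = 0.0000
Numerator Σ(Δy_t−Δȳ)(Δy_{t+1}−Δȳ) = -40.0000
Denominator Σ(Δy_t−Δȳ)² = 86.0000
r_1(Δy) = -40.0000 / 86.0000 = -0.465

-0.465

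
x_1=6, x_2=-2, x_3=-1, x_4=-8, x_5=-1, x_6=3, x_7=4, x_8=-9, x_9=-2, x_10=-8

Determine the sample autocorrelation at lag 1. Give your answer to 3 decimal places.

Mean x̄ = (6 − 2 − 1 − 8 − 1 + 3 + 4 − 9 − 2 − 8)/10 = -1.8000
Numerator Σ_{t=1}^{9}(x_t−x̄)(x_{t+1}−x̄) = -19.0400
Denominator Σ(x_t−x̄)² = 247.6000
r_1 = -19.0400 / 247.6000 = -0.077

-0.077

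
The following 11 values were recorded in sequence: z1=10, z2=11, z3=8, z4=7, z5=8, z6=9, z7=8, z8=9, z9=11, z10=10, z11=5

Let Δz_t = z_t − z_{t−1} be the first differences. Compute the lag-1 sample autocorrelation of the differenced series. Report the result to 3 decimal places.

0.053

First differences Δz: 1, -3, -1, 1, 1, -1, 1, 2, -1, -5
Mean of differences = -0.5000
Numerator Σ(Δz_t−Δz̄)(Δz_{t+1}−Δz̄) = 2.2500
Denominator Σ(Δz_t−Δz̄)² = 42.5000
r_1(Δz) = 2.2500 / 42.5000 = 0.053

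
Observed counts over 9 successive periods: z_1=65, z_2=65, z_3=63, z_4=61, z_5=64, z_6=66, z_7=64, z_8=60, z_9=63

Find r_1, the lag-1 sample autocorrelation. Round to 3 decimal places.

0.129

Mean z̄ = (65 + 65 + 63 + 61 + 64 + 66 + 64 + 60 + 63)/9 = 63.4444
Numerator Σ_{t=1}^{8}(z_t−z̄)(z_{t+1}−z̄) = 3.9136
Denominator Σ(z_t−z̄)² = 30.2222
r_1 = 3.9136 / 30.2222 = 0.129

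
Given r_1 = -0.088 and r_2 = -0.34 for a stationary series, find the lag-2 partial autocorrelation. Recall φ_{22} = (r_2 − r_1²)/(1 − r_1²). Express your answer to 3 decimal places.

-0.350

φ_{22} = (r_2 − r_1²) / (1 − r_1²)
r_1² = (-0.088)² = 0.007744
Numerator = -0.34 − 0.0077 = -0.3477; denominator = 1 − 0.0077 = 0.9923
φ_{22} = -0.3477 / 0.9923 = -0.350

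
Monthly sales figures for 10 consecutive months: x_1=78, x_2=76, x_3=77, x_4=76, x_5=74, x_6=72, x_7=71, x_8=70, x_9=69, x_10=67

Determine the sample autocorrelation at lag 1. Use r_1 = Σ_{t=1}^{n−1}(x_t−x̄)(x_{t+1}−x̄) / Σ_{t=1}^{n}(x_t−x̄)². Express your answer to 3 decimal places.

0.675

Mean x̄ = (78 + 76 + 77 + 76 + 74 + 72 + 71 + 70 + 69 + 67)/10 = 73.0000
Numerator Σ_{t=1}^{9}(x_t−x̄)(x_{t+1}−x̄) = 85.0000
Denominator Σ(x_t−x̄)² = 126.0000
r_1 = 85.0000 / 126.0000 = 0.675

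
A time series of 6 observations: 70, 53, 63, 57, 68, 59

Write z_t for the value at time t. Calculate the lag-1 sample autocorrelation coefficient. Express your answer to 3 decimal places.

Mean z̄ = (70 + 53 + 63 + 57 + 68 + 59)/6 = 61.6667
Deviations from mean: 8.3333, -8.6667, 1.3333, -4.6667, 6.3333, -2.6667
Σ(z_t−z̄)(z_{t+1}−z̄) = (-72.2222) + (-11.5556) + (-6.2222) + (-29.5556) + (-16.8889) = -136.4444
Denominator Σ(z_t−z̄)² = 215.3333
r_1 = -136.4444 / 215.3333 = -0.634

-0.634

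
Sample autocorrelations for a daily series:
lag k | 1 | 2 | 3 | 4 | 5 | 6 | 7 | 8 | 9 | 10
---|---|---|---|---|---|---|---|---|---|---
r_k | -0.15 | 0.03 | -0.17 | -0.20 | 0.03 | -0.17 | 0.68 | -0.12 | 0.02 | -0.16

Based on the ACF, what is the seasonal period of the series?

7

The largest autocorrelation is r_7 = 0.68; the remaining lags stay at or below 0.03.
The dominant spike at lag 7 indicates a seasonal period of 7.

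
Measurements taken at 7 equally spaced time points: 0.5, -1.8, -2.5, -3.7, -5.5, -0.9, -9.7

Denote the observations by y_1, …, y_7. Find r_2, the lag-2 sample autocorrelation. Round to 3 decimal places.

0.198

Mean ȳ = (0.5 − 1.8 − 2.5 − 3.7 − 5.5 − 0.9 − 9.7)/7 = -3.3714
Deviations from mean: 3.8714, 1.5714, 0.8714, -0.3286, -2.1286, 2.4714, -6.3286
Numerator Σ_{t=1}^{5}(y_t−ȳ)(y_{t+2}−ȳ) = 13.6612
Denominator Σ(y_t−ȳ)² = 69.0143
r_2 = 13.6612 / 69.0143 = 0.198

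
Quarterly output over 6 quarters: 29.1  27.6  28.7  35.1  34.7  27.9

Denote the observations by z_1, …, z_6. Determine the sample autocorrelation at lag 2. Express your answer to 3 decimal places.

-0.514

Mean z̄ = (29.1 + 27.6 + 28.7 + 35.1 + 34.7 + 27.9)/6 = 30.5167
Deviations from mean: -1.4167, -2.9167, -1.8167, 4.5833, 4.1833, -2.6167
Σ(z_t−z̄)(z_{t+2}−z̄) = (2.5736) + (-13.3681) + (-7.5997) + (-11.9931) = -30.3872
Denominator Σ(z_t−z̄)² = 59.1683
r_2 = -30.3872 / 59.1683 = -0.514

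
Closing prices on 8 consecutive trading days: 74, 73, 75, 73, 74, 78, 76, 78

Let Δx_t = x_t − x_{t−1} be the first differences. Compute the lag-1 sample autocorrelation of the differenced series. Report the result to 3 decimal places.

First differences Δx: -1, 2, -2, 1, 4, -2, 2
Mean of differences = 0.5714
Numerator Σ(Δx_t−Δx̄)(Δx_{t+1}−Δx̄) = -18.0408
Denominator Σ(Δx_t−Δx̄)² = 31.7143
r_1(Δx) = -18.0408 / 31.7143 = -0.569

-0.569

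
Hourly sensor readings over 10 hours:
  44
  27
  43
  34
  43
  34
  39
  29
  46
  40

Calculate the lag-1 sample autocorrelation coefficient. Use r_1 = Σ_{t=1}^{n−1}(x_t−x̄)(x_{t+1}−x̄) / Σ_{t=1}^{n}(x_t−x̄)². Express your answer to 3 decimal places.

Mean x̄ = (44 + 27 + 43 + 34 + 43 + 34 + 39 + 29 + 46 + 40)/10 = 37.9000
Numerator Σ_{t=1}^{9}(x_t−x̄)(x_{t+1}−x̄) = -250.9100
Denominator Σ(x_t−x̄)² = 388.9000
r_1 = -250.9100 / 388.9000 = -0.645

-0.645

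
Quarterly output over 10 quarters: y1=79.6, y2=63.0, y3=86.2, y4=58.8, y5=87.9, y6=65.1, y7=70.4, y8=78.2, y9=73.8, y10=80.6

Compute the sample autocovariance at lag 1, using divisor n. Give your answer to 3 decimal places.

-69.850

Mean ȳ = (79.6 + 63.0 + 86.2 + 58.8 + 87.9 + 65.1 + 70.4 + 78.2 + 73.8 + 80.6)/10 = 74.3600
Σ_{t=1}^{9}(y_t−ȳ)(y_{t+1}−ȳ) = -698.5036
γ_1 = -698.5036 / 10 = -69.850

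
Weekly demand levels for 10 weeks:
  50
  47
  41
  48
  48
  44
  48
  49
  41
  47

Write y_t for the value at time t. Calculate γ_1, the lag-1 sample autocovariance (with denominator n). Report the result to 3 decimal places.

Mean ȳ = (50 + 47 + 41 + 48 + 48 + 44 + 48 + 49 + 41 + 47)/10 = 46.3000
Σ_{t=1}^{9}(y_t−ȳ)(y_{t+1}−ȳ) = -28.4900
γ_1 = -28.4900 / 10 = -2.849

-2.849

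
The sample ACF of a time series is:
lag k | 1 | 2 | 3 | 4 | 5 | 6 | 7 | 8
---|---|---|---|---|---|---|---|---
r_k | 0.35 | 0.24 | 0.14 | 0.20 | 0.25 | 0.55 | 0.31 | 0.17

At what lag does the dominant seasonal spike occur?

The largest autocorrelation is r_6 = 0.55; the remaining lags stay at or below 0.35. The elevated value at lag 1 (0.35), dropping to 0.24 at lag 2, reflects decaying short-term dependence rather than seasonality.
The dominant spike at lag 6 indicates a seasonal period of 6.

6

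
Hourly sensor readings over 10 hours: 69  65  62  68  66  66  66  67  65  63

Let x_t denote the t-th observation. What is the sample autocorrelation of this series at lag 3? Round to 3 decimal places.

0.158

Mean x̄ = (69 + 65 + 62 + 68 + 66 + 66 + 66 + 67 + 65 + 63)/10 = 65.7000
Σ(x_t−x̄)(x_{t+3}−x̄) = (7.5900) + (-0.2100) + (-1.1100) + (0.6900) + (0.3900) + (-0.2100) + (-0.8100) = 6.3300
Denominator Σ(x_t−x̄)² = 40.1000
r_3 = 6.3300 / 40.1000 = 0.158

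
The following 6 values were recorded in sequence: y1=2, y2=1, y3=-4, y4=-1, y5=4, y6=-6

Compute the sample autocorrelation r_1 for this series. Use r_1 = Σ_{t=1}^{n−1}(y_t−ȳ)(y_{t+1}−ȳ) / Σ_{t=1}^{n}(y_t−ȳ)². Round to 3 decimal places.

-0.371

Mean ȳ = (2 + 1 − 4 − 1 + 4 − 6)/6 = -0.6667
Deviations from mean: 2.6667, 1.6667, -3.3333, -0.3333, 4.6667, -5.3333
Σ(y_t−ȳ)(y_{t+1}−ȳ) = (4.4444) + (-5.5556) + (1.1111) + (-1.5556) + (-24.8889) = -26.4444
Denominator Σ(y_t−ȳ)² = 71.3333
r_1 = -26.4444 / 71.3333 = -0.371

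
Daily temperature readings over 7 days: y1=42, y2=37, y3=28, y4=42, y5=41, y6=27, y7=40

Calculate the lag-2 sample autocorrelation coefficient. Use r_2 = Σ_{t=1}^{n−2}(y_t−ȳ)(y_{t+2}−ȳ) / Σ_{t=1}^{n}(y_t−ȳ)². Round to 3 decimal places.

Mean ȳ = (42 + 37 + 28 + 42 + 41 + 27 + 40)/7 = 36.7143
Deviations from mean: 5.2857, 0.2857, -8.7143, 5.2857, 4.2857, -9.7143, 3.2857
Σ(y_t−ȳ)(y_{t+2}−ȳ) = (-46.0612) + (1.5102) + (-37.3469) + (-51.3469) + (14.0816) = -119.1633
Denominator Σ(y_t−ȳ)² = 255.4286
r_2 = -119.1633 / 255.4286 = -0.467

-0.467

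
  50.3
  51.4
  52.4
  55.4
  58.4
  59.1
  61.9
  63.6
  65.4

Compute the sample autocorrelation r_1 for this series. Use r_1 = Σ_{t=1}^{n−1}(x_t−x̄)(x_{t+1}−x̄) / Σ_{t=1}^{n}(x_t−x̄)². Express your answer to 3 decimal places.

0.692

Mean x̄ = (50.3 + 51.4 + 52.4 + 55.4 + 58.4 + 59.1 + 61.9 + 63.6 + 65.4)/9 = 57.5444
Numerator Σ_{t=1}^{8}(x_t−x̄)(x_{t+1}−x̄) = 167.3714
Denominator Σ(x_t−x̄)² = 241.8022
r_1 = 167.3714 / 241.8022 = 0.692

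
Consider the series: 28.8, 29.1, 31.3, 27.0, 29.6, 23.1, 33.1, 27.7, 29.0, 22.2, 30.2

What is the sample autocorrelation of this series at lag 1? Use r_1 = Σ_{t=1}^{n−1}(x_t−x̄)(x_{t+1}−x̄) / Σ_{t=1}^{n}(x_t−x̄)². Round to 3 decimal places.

-0.512

Mean x̄ = (28.8 + 29.1 + 31.3 + 27.0 + 29.6 + 23.1 + 33.1 + 27.7 + 29.0 + 22.2 + 30.2)/11 = 28.2818
Numerator Σ_{t=1}^{10}(x_t−x̄)(x_{t+1}−x̄) = -53.7176
Denominator Σ(x_t−x̄)² = 105.0164
r_1 = -53.7176 / 105.0164 = -0.512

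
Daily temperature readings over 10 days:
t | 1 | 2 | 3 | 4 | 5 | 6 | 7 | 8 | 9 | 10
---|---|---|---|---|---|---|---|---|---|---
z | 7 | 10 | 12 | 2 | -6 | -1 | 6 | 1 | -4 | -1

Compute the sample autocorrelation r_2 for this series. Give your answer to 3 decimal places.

-0.256

Mean z̄ = (7 + 10 + 12 + 2 − 6 − 1 + 6 + 1 − 4 − 1)/10 = 2.6000
Numerator Σ_{t=1}^{8}(z_t−z̄)(z_{t+2}−z̄) = -81.9200
Denominator Σ(z_t−z̄)² = 320.4000
r_2 = -81.9200 / 320.4000 = -0.256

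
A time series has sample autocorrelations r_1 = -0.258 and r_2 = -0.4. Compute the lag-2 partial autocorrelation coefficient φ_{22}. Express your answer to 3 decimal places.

φ_{22} = (r_2 − r_1²) / (1 − r_1²)
r_1² = (-0.258)² = 0.066564
Numerator = -0.4 − 0.0666 = -0.4666; denominator = 1 − 0.0666 = 0.9334
φ_{22} = -0.4666 / 0.9334 = -0.500

-0.500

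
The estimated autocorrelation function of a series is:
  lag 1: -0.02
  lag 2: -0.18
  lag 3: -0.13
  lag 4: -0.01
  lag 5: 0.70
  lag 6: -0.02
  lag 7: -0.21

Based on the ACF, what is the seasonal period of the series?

5

The largest autocorrelation is r_5 = 0.70; the remaining lags stay at or below -0.01.
The dominant spike at lag 5 indicates a seasonal period of 5.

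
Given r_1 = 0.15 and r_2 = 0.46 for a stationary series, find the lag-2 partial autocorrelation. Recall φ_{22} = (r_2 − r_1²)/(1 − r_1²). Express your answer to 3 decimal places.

0.448

φ_{22} = (r_2 − r_1²) / (1 − r_1²)
r_1² = (0.15)² = 0.0225
Numerator = 0.46 − 0.0225 = 0.4375; denominator = 1 − 0.0225 = 0.9775
φ_{22} = 0.4375 / 0.9775 = 0.448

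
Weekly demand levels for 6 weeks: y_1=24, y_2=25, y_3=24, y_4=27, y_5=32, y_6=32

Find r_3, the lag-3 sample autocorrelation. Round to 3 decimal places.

-0.355

Mean ȳ = (24 + 25 + 24 + 27 + 32 + 32)/6 = 27.3333
Deviations from mean: -3.3333, -2.3333, -3.3333, -0.3333, 4.6667, 4.6667
Σ(y_t−ȳ)(y_{t+3}−ȳ) = (1.1111) + (-10.8889) + (-15.5556) = -25.3333
Denominator Σ(y_t−ȳ)² = 71.3333
r_3 = -25.3333 / 71.3333 = -0.355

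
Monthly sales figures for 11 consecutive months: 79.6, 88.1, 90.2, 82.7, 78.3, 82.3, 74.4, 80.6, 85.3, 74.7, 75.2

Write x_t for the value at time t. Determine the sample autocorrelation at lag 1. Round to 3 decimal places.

0.227

Mean x̄ = (79.6 + 88.1 + 90.2 + 82.7 + 78.3 + 82.3 + 74.4 + 80.6 + 85.3 + 74.7 + 75.2)/11 = 81.0364
Numerator Σ_{t=1}^{10}(x_t−x̄)(x_{t+1}−x̄) = 64.4323
Denominator Σ(x_t−x̄)² = 284.4055
r_1 = 64.4323 / 284.4055 = 0.227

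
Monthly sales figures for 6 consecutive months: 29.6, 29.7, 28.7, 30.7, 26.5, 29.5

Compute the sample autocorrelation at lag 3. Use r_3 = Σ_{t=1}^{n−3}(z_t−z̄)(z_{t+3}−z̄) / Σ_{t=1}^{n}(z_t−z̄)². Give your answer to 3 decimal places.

-0.090

Mean z̄ = (29.6 + 29.7 + 28.7 + 30.7 + 26.5 + 29.5)/6 = 29.1167
Deviations from mean: 0.4833, 0.5833, -0.4167, 1.5833, -2.6167, 0.3833
Σ(z_t−z̄)(z_{t+3}−z̄) = (0.7653) + (-1.5264) + (-0.1597) = -0.9208
Denominator Σ(z_t−z̄)² = 10.2483
r_3 = -0.9208 / 10.2483 = -0.090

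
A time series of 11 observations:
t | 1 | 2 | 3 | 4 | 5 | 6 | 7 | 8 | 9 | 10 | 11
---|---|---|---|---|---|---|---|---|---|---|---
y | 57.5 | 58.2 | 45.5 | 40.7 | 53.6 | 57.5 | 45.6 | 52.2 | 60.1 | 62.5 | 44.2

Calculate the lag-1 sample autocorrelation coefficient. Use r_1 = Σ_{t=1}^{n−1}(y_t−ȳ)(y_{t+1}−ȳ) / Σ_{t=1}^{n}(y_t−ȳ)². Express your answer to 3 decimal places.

0.040

Mean ȳ = (57.5 + 58.2 + 45.5 + 40.7 + 53.6 + 57.5 + 45.6 + 52.2 + 60.1 + 62.5 + 44.2)/11 = 52.5091
Numerator Σ_{t=1}^{10}(y_t−ȳ)(y_{t+1}−ȳ) = 21.9790
Denominator Σ(y_t−ȳ)² = 546.2891
r_1 = 21.9790 / 546.2891 = 0.040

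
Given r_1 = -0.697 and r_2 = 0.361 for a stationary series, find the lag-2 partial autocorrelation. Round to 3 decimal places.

-0.243

φ_{22} = (r_2 − r_1²) / (1 − r_1²)
r_1² = (-0.697)² = 0.485809
Numerator = 0.361 − 0.4858 = -0.1248; denominator = 1 − 0.4858 = 0.5142
φ_{22} = -0.1248 / 0.5142 = -0.243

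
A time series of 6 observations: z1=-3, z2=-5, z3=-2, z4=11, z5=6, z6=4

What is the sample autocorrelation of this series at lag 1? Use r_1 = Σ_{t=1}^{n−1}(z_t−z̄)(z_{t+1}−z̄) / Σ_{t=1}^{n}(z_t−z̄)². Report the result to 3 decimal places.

Mean z̄ = (-3 − 5 − 2 + 11 + 6 + 4)/6 = 1.8333
Deviations from mean: -4.8333, -6.8333, -3.8333, 9.1667, 4.1667, 2.1667
Σ(z_t−z̄)(z_{t+1}−z̄) = (33.0278) + (26.1944) + (-35.1389) + (38.1944) + (9.0278) = 71.3056
Denominator Σ(z_t−z̄)² = 190.8333
r_1 = 71.3056 / 190.8333 = 0.374

0.374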